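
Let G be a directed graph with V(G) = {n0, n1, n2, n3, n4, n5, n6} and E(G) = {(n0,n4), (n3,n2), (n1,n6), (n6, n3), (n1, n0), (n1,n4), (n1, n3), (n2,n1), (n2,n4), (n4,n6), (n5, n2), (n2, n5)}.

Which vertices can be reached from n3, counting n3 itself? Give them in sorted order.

Start at n3.
Its neighbours: n2.
Then their neighbours: n1, n4, n5.
Then next layer: n0, n6.
Every vertex is now reached.

n0, n1, n2, n3, n4, n5, n6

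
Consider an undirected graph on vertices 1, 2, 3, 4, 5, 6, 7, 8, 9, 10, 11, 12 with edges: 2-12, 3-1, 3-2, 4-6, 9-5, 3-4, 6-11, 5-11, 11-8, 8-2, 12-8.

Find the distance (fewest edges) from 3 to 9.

Distance 0: 3.
Distance 1: 1, 2, 4.
Distance 2: 6, 8, 12.
Distance 3: 11.
Distance 4: 5.
Distance 5: 9 — contains 9.

5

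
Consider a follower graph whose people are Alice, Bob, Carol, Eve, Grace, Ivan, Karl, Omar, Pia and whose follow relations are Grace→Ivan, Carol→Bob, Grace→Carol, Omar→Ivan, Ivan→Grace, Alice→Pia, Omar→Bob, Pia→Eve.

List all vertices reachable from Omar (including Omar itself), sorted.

Start at Omar.
Its neighbours: Bob, Ivan.
Then their neighbours: Grace.
Then next layer: Carol.
Nothing further is reachable.

Bob, Carol, Grace, Ivan, Omar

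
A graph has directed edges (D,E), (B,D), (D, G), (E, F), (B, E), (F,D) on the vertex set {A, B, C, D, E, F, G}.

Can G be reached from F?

Yes

Explore from F.
Distance 1: reach D.
Distance 2: reach E, G.
Found G.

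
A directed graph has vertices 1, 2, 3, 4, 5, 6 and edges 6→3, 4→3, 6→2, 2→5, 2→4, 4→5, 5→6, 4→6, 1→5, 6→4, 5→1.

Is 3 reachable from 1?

Explore from 1.
Distance 1: reach 5.
Distance 2: reach 6.
Distance 3: reach 2, 3, 4.
Found 3.

Yes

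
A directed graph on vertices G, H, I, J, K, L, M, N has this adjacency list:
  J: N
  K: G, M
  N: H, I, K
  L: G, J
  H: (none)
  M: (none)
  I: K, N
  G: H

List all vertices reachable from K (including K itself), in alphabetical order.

G, H, K, M

Start at K.
Its neighbours: G, M.
Then their neighbours: H.
Nothing further is reachable.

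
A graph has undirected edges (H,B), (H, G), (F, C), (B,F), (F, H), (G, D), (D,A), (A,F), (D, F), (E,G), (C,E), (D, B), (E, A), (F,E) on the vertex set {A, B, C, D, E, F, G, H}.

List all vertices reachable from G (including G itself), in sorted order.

Start at G.
Its neighbours: D, E, H.
Then their neighbours: A, B, C, F.
Every vertex is now reached.

A, B, C, D, E, F, G, H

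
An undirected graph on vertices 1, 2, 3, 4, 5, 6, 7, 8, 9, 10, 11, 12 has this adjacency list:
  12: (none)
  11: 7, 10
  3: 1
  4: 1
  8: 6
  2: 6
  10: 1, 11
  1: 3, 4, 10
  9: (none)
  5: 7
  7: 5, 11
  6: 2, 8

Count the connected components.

From 1: component {1, 3, 4, 5, 7, 10, 11}.
From 2: component {2, 6, 8}.
From 9: component {9}.
From 12: component {12}.
That's 4 components.

4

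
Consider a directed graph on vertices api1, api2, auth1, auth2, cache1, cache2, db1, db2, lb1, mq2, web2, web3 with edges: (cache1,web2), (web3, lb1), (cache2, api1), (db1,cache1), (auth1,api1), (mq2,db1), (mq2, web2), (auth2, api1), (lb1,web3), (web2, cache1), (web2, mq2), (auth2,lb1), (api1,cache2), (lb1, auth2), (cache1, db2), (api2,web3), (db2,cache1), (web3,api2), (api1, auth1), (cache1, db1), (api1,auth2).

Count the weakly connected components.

2

From api1: component {api1, api2, auth1, auth2, cache2, lb1, web3}.
From cache1: component {cache1, db1, db2, mq2, web2}.
That's 2 components.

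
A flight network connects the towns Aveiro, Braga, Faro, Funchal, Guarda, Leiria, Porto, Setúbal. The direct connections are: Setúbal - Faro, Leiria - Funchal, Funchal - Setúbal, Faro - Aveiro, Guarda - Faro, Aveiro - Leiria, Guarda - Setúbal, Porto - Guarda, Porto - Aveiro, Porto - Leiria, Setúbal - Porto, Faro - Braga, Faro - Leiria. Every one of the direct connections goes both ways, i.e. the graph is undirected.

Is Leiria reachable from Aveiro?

Yes

Explore from Aveiro.
Distance 1: reach Faro, Leiria, Porto.
Found Leiria.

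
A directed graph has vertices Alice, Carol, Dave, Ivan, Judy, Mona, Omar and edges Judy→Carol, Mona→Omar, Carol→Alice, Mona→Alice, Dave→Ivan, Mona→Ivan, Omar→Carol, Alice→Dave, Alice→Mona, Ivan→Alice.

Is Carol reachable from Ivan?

Yes

Explore from Ivan.
Distance 1: reach Alice.
Distance 2: reach Dave, Mona.
Distance 3: reach Omar.
Distance 4: reach Carol.
Found Carol.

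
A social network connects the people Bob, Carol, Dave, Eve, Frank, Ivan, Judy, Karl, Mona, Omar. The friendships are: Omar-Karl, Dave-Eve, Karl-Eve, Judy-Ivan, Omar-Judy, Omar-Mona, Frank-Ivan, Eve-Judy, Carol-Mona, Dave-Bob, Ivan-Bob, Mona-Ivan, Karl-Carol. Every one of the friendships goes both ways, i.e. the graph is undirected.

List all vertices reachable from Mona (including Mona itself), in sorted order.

Bob, Carol, Dave, Eve, Frank, Ivan, Judy, Karl, Mona, Omar

Start at Mona.
Its neighbours: Carol, Ivan, Omar.
Then their neighbours: Bob, Frank, Judy, Karl.
Then next layer: Dave, Eve.
Every vertex is now reached.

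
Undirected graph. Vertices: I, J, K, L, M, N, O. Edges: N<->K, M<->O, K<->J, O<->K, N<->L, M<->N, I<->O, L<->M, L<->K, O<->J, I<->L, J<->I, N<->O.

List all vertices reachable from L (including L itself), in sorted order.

I, J, K, L, M, N, O

Start at L.
Its neighbours: I, K, M, N.
Then their neighbours: J, O.
Every vertex is now reached.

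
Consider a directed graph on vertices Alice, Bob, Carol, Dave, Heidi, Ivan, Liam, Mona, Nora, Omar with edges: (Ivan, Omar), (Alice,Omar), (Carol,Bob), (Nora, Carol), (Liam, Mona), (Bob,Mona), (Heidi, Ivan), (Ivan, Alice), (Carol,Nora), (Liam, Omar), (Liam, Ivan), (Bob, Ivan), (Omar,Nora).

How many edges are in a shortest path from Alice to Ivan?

5

Distance 0: Alice.
Distance 1: Omar.
Distance 2: Nora.
Distance 3: Carol.
Distance 4: Bob.
Distance 5: Ivan, Mona — contains Ivan.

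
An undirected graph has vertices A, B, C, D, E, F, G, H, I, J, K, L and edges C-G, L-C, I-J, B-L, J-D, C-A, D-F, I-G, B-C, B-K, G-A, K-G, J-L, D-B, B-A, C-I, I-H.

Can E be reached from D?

No

Explore from D.
Distance 1: reach B, F, J.
Distance 2: reach A, C, I, K, L.
Distance 3: reach G, H.
The search is exhausted without reaching E; it lies in a different component.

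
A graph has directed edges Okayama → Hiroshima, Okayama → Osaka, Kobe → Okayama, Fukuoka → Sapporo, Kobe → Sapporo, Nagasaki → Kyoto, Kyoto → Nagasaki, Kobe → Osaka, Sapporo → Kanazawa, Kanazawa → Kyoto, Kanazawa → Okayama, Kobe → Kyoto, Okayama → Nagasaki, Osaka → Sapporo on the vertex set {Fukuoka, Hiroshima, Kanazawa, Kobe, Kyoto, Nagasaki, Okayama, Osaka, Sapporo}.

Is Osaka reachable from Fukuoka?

Yes

Explore from Fukuoka.
Distance 1: reach Sapporo.
Distance 2: reach Kanazawa.
Distance 3: reach Kyoto, Okayama.
Distance 4: reach Hiroshima, Nagasaki, Osaka.
Found Osaka.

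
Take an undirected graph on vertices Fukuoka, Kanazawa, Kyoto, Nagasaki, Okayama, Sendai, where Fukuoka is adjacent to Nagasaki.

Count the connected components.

From Fukuoka: component {Fukuoka, Nagasaki}.
From Kanazawa: component {Kanazawa}.
From Kyoto: component {Kyoto}.
From Okayama: component {Okayama}.
From Sendai: component {Sendai}.
That's 5 components.

5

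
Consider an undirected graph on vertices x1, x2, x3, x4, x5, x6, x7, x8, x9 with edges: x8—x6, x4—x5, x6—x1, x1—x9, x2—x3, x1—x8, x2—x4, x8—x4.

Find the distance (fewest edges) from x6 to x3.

4

Distance 0: x6.
Distance 1: x1, x8.
Distance 2: x4, x9.
Distance 3: x2, x5.
Distance 4: x3 — contains x3.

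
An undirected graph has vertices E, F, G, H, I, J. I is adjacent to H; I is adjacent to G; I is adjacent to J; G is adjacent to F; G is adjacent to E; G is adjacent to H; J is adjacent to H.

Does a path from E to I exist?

Yes

Explore from E.
Distance 1: reach G.
Distance 2: reach F, H, I.
Found I.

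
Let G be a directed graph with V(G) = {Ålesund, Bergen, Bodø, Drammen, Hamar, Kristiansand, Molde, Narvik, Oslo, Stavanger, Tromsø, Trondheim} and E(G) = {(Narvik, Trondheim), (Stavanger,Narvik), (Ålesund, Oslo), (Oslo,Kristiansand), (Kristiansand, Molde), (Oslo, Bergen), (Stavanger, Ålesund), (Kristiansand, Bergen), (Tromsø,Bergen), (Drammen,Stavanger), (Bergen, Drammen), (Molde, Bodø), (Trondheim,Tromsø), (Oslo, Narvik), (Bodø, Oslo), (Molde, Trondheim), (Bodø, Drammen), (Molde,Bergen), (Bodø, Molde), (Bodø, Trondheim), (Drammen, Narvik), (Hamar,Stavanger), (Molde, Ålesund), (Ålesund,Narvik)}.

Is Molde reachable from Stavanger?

Yes

Explore from Stavanger.
Distance 1: reach Ålesund, Narvik.
Distance 2: reach Oslo, Trondheim.
Distance 3: reach Bergen, Kristiansand, Tromsø.
Distance 4: reach Drammen, Molde.
Found Molde.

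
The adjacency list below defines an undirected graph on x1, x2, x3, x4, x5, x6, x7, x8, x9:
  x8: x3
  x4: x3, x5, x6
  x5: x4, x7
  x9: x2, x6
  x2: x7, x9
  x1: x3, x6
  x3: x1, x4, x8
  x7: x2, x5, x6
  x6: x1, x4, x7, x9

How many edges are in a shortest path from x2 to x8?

5

Distance 0: x2.
Distance 1: x7, x9.
Distance 2: x5, x6.
Distance 3: x1, x4.
Distance 4: x3.
Distance 5: x8 — contains x8.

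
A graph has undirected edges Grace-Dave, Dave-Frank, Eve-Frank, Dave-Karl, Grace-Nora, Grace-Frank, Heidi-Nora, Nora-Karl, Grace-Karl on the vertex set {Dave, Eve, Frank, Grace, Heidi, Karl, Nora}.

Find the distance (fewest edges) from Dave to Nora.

Distance 0: Dave.
Distance 1: Frank, Grace, Karl.
Distance 2: Eve, Nora — contains Nora.

2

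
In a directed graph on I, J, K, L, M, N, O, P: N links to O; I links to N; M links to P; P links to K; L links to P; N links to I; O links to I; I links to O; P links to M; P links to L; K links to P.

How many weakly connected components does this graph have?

3

From I: component {I, N, O}.
From J: component {J}.
From K: component {K, L, M, P}.
That's 3 components.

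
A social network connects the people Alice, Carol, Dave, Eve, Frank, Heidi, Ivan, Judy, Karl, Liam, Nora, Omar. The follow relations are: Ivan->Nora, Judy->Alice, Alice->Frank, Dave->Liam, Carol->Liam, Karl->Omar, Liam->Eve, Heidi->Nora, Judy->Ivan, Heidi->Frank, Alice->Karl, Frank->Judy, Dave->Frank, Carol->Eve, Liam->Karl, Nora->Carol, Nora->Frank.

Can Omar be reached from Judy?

Yes

Explore from Judy.
Distance 1: reach Alice, Ivan.
Distance 2: reach Frank, Karl, Nora.
Distance 3: reach Carol, Omar.
Found Omar.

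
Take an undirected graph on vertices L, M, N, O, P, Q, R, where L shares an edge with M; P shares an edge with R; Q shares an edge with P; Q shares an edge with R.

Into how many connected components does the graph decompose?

4

From L: component {L, M}.
From N: component {N}.
From O: component {O}.
From P: component {P, Q, R}.
That's 4 components.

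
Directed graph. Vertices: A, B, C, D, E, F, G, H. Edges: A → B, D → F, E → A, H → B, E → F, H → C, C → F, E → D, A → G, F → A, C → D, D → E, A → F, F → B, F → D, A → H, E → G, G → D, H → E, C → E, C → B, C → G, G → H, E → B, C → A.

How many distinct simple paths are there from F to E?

9

F→A→G→D→E
F→A→G→H→C→D→E
F→A→G→H→C→E
F→A→G→H→E
F→A→H→C→D→E
F→A→H→C→E
F→A→H→C→G→D→E
F→A→H→E
F→D→E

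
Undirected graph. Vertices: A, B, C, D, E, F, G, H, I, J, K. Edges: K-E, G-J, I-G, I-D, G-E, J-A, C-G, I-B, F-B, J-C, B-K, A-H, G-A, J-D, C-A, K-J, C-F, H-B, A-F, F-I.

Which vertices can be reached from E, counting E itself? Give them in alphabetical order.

Start at E.
Its neighbours: G, K.
Then their neighbours: A, B, C, I, J.
Then next layer: D, F, H.
Every vertex is now reached.

A, B, C, D, E, F, G, H, I, J, K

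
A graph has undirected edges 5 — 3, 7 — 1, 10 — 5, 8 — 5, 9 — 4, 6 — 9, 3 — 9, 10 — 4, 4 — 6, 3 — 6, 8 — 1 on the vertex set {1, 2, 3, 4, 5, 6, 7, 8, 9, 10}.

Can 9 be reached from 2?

No

2 has no edges, so nothing is reachable from it.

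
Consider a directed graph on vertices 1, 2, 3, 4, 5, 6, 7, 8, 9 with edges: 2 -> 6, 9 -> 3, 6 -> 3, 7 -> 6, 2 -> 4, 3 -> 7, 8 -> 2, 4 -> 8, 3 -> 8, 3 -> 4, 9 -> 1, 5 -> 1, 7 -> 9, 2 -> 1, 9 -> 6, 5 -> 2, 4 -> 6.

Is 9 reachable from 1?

1 has no outgoing edges, so nothing is reachable from it.

No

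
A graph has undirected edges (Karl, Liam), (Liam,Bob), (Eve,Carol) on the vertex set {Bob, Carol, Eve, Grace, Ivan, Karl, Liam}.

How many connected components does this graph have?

From Bob: component {Bob, Karl, Liam}.
From Carol: component {Carol, Eve}.
From Grace: component {Grace}.
From Ivan: component {Ivan}.
That's 4 components.

4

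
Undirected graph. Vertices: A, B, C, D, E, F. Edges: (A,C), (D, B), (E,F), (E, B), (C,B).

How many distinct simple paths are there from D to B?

D–B

1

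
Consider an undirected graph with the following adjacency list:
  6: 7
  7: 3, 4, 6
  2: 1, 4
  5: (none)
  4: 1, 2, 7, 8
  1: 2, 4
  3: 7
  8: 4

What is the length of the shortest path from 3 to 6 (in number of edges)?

2

Distance 0: 3.
Distance 1: 7.
Distance 2: 4, 6 — contains 6.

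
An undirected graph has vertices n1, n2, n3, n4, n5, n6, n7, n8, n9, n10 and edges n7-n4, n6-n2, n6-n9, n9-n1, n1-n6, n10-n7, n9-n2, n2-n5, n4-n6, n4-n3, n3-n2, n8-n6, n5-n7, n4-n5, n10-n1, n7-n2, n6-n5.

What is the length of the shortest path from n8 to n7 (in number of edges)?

3

Distance 0: n8.
Distance 1: n6.
Distance 2: n1, n2, n4, n5, n9.
Distance 3: n3, n7, n10 — contains n7.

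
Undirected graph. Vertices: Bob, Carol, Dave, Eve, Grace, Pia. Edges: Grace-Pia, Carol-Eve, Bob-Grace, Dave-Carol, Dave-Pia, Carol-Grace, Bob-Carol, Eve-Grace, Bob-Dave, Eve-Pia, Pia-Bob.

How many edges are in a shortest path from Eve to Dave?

2

Distance 0: Eve.
Distance 1: Carol, Grace, Pia.
Distance 2: Bob, Dave — contains Dave.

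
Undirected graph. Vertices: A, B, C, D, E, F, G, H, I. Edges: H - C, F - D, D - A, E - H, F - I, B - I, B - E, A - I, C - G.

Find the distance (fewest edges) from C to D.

Distance 0: C.
Distance 1: G, H.
Distance 2: E.
Distance 3: B.
Distance 4: I.
Distance 5: A, F.
Distance 6: D — contains D.

6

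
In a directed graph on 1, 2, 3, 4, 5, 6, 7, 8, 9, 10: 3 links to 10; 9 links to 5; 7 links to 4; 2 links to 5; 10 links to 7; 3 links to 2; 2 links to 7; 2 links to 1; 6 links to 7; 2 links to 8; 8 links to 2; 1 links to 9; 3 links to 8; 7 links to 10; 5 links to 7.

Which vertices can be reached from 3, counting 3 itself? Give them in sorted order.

Start at 3.
Its neighbours: 2, 8, 10.
Then their neighbours: 1, 5, 7.
Then next layer: 4, 9.
Nothing further is reachable.

1, 2, 3, 4, 5, 7, 8, 9, 10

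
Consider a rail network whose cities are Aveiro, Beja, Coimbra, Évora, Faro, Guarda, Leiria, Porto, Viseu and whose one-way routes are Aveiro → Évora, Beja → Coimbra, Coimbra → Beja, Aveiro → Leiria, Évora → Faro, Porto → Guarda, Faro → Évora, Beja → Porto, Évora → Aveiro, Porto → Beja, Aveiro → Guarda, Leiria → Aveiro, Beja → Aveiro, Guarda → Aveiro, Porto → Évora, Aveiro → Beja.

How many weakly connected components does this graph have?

2

From Aveiro: component {Aveiro, Beja, Coimbra, Évora, Faro, Guarda, Leiria, Porto}.
From Viseu: component {Viseu}.
That's 2 components.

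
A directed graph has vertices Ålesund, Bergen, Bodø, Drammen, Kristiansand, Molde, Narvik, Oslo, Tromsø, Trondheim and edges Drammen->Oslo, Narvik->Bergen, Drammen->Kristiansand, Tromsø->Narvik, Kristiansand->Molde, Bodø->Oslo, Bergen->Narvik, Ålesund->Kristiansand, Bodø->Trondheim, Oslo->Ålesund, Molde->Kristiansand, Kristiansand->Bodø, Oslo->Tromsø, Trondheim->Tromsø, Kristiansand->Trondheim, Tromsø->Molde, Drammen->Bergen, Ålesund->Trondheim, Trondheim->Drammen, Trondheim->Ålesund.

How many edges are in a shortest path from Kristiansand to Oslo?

Distance 0: Kristiansand.
Distance 1: Bodø, Molde, Trondheim.
Distance 2: Ålesund, Drammen, Oslo, Tromsø — contains Oslo.

2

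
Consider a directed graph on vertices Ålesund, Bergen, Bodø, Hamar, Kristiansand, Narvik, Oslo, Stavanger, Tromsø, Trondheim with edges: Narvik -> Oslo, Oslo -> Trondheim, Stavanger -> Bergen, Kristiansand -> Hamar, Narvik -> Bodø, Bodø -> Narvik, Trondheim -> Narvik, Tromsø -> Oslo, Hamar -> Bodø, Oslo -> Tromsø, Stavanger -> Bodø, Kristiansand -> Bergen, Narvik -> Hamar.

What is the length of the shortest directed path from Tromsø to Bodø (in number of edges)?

Distance 0: Tromsø.
Distance 1: Oslo.
Distance 2: Trondheim.
Distance 3: Narvik.
Distance 4: Bodø, Hamar — contains Bodø.

4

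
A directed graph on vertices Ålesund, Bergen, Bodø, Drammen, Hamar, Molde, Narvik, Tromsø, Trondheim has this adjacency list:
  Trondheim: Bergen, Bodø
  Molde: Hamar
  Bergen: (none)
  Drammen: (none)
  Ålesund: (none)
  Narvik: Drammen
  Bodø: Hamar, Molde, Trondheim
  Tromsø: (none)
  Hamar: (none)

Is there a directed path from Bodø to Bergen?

Yes

Explore from Bodø.
Distance 1: reach Hamar, Molde, Trondheim.
Distance 2: reach Bergen.
Found Bergen.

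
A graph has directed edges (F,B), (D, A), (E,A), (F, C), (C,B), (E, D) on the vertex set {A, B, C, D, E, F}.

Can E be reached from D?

No

Explore from D.
Distance 1: reach A.
The search from D is exhausted; no directed path reaches E.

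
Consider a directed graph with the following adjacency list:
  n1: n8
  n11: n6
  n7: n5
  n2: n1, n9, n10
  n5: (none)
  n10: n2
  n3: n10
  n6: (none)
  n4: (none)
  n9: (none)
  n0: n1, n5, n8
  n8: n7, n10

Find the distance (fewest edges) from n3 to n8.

4

Distance 0: n3.
Distance 1: n10.
Distance 2: n2.
Distance 3: n1, n9.
Distance 4: n8 — contains n8.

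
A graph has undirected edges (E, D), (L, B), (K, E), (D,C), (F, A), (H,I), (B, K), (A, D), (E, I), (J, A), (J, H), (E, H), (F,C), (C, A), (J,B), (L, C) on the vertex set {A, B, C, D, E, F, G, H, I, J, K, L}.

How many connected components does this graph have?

From A: component {A, B, C, D, E, F, H, I, J, K, L}.
From G: component {G}.
That's 2 components.

2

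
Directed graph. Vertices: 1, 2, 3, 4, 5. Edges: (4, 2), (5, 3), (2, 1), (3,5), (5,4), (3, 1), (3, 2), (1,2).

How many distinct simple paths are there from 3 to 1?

3→1
3→2→1
3→5→4→2→1

3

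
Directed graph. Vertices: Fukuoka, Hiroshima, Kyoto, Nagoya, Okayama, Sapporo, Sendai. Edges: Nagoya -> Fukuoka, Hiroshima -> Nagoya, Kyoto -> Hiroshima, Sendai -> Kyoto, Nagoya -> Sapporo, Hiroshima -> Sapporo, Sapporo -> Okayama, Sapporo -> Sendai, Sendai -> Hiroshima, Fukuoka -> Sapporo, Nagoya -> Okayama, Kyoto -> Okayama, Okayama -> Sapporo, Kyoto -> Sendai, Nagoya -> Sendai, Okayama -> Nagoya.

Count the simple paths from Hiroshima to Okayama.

Hiroshima→Nagoya→Fukuoka→Sapporo→Okayama
Hiroshima→Nagoya→Fukuoka→Sapporo→Sendai→Kyoto→Okayama
Hiroshima→Nagoya→Okayama
Hiroshima→Nagoya→Sapporo→Okayama
Hiroshima→Nagoya→Sapporo→Sendai→Kyoto→Okayama
Hiroshima→Nagoya→Sendai→Kyoto→Okayama
Hiroshima→Sapporo→Okayama
Hiroshima→Sapporo→Sendai→Kyoto→Okayama

8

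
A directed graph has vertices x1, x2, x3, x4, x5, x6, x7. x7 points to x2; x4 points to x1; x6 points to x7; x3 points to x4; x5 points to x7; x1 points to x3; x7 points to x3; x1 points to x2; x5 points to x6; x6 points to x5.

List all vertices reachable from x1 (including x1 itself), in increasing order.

x1, x2, x3, x4

Start at x1.
Its neighbours: x2, x3.
Then their neighbours: x4.
Nothing further is reachable.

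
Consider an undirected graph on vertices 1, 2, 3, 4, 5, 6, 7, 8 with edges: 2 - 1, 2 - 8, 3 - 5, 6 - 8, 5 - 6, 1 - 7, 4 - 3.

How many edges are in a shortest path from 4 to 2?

5

Distance 0: 4.
Distance 1: 3.
Distance 2: 5.
Distance 3: 6.
Distance 4: 8.
Distance 5: 2 — contains 2.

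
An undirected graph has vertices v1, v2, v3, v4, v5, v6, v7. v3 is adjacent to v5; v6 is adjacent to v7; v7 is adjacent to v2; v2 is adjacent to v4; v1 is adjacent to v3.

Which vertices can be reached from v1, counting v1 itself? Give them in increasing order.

v1, v3, v5

Start at v1.
Its neighbours: v3.
Then their neighbours: v5.
Nothing further is reachable.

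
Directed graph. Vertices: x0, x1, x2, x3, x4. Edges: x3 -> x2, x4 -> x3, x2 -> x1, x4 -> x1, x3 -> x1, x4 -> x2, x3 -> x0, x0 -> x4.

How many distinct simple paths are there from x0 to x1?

4

x0→x4→x1
x0→x4→x2→x1
x0→x4→x3→x1
x0→x4→x3→x2→x1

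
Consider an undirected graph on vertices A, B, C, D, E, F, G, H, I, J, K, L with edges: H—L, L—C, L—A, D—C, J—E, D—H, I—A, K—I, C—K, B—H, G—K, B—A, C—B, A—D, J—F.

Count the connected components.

From A: component {A, B, C, D, G, H, I, K, L}.
From E: component {E, F, J}.
That's 2 components.

2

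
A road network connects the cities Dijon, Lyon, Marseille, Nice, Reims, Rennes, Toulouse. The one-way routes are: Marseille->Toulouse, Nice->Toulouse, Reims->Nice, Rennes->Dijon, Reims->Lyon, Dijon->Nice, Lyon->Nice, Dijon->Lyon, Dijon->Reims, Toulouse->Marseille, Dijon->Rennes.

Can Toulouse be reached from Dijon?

Yes

Explore from Dijon.
Distance 1: reach Lyon, Nice, Reims, Rennes.
Distance 2: reach Toulouse.
Found Toulouse.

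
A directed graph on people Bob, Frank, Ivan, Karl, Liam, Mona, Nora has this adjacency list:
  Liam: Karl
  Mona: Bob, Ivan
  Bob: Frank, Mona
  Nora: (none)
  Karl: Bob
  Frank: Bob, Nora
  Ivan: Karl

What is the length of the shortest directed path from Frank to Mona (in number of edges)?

Distance 0: Frank.
Distance 1: Bob, Nora.
Distance 2: Mona — contains Mona.

2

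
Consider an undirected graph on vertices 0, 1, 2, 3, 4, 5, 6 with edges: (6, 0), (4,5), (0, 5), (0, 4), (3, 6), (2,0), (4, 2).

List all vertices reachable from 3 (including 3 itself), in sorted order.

Start at 3.
Its neighbours: 6.
Then their neighbours: 0.
Then next layer: 2, 4, 5.
Nothing further is reachable.

0, 2, 3, 4, 5, 6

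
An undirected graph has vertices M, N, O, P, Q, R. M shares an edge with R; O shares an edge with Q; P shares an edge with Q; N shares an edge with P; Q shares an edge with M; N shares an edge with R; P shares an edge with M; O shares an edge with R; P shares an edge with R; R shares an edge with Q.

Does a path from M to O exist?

Explore from M.
Distance 1: reach P, Q, R.
Distance 2: reach N, O.
Found O.

Yes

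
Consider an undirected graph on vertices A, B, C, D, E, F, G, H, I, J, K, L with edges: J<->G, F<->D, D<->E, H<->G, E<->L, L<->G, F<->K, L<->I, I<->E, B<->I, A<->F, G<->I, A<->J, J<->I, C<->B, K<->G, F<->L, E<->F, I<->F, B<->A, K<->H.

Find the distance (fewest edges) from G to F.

2

Distance 0: G.
Distance 1: H, I, J, K, L.
Distance 2: A, B, E, F — contains F.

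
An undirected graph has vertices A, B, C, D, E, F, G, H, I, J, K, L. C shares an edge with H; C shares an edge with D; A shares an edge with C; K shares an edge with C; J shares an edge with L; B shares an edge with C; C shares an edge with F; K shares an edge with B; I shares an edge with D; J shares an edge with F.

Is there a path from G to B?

No

G has no edges, so nothing is reachable from it.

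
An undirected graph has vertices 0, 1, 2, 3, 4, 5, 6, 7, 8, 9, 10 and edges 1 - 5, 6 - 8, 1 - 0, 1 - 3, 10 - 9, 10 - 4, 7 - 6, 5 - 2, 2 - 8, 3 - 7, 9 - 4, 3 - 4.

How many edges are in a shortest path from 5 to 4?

3

Distance 0: 5.
Distance 1: 1, 2.
Distance 2: 0, 3, 8.
Distance 3: 4, 6, 7 — contains 4.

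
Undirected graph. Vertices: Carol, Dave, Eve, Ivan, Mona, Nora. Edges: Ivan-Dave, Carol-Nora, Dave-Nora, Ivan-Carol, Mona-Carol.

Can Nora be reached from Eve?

Eve has no edges, so nothing is reachable from it.

No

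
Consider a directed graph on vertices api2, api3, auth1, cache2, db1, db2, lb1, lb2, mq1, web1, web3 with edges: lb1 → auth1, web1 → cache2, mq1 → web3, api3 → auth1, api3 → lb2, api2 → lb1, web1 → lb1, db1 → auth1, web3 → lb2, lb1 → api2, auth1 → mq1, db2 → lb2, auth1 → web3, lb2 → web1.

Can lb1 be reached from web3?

Yes

Explore from web3.
Distance 1: reach lb2.
Distance 2: reach web1.
Distance 3: reach cache2, lb1.
Found lb1.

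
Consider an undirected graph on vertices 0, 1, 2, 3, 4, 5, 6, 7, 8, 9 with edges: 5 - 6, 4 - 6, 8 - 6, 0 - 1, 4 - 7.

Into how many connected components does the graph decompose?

From 0: component {0, 1}.
From 2: component {2}.
From 3: component {3}.
From 4: component {4, 5, 6, 7, 8}.
From 9: component {9}.
That's 5 components.

5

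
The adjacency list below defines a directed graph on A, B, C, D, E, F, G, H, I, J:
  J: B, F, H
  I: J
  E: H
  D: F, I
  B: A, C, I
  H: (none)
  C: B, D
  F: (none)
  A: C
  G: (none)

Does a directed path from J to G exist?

Explore from J.
Distance 1: reach B, F, H.
Distance 2: reach A, C, I.
Distance 3: reach D.
The search from J is exhausted; no directed path reaches G.

No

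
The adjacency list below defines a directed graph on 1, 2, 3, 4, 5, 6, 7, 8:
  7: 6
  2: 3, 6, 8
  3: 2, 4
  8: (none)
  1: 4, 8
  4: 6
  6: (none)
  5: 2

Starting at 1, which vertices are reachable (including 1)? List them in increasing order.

Start at 1.
Its neighbours: 4, 8.
Then their neighbours: 6.
Nothing further is reachable.

1, 4, 6, 8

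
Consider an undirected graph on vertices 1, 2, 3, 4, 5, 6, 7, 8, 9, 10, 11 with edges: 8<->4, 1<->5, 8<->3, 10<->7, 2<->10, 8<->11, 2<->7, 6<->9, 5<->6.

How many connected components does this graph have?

From 1: component {1, 5, 6, 9}.
From 2: component {2, 7, 10}.
From 3: component {3, 4, 8, 11}.
That's 3 components.

3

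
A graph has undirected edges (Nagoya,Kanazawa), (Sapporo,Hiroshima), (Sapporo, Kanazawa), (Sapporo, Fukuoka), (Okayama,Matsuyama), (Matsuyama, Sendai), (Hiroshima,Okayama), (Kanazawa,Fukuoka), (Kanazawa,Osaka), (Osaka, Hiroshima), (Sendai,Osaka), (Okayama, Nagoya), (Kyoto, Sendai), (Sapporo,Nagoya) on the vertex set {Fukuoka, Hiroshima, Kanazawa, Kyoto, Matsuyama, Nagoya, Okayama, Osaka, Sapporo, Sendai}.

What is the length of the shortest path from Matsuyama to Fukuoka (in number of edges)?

Distance 0: Matsuyama.
Distance 1: Okayama, Sendai.
Distance 2: Hiroshima, Kyoto, Nagoya, Osaka.
Distance 3: Kanazawa, Sapporo.
Distance 4: Fukuoka — contains Fukuoka.

4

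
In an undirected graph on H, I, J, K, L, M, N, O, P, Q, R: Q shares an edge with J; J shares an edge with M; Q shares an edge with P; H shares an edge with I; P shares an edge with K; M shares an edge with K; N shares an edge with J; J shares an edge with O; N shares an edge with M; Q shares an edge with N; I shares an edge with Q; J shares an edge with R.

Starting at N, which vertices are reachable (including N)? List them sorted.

Start at N.
Its neighbours: J, M, Q.
Then their neighbours: I, K, O, P, R.
Then next layer: H.
Nothing further is reachable.

H, I, J, K, M, N, O, P, Q, R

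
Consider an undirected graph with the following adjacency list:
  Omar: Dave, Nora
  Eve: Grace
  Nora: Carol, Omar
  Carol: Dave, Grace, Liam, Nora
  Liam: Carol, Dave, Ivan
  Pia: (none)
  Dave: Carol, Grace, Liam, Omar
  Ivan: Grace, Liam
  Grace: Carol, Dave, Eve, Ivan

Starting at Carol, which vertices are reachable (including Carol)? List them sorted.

Carol, Dave, Eve, Grace, Ivan, Liam, Nora, Omar

Start at Carol.
Its neighbours: Dave, Grace, Liam, Nora.
Then their neighbours: Eve, Ivan, Omar.
Nothing further is reachable.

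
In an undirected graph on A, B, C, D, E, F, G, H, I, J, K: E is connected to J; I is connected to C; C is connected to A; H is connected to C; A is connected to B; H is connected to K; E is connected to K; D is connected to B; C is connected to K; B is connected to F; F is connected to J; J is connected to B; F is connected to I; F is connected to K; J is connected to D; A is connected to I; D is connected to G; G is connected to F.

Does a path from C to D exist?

Explore from C.
Distance 1: reach A, H, I, K.
Distance 2: reach B, E, F.
Distance 3: reach D, G, J.
Found D.

Yes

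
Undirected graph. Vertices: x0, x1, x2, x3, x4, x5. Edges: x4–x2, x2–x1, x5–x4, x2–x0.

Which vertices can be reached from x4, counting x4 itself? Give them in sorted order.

Start at x4.
Its neighbours: x2, x5.
Then their neighbours: x0, x1.
Nothing further is reachable.

x0, x1, x2, x4, x5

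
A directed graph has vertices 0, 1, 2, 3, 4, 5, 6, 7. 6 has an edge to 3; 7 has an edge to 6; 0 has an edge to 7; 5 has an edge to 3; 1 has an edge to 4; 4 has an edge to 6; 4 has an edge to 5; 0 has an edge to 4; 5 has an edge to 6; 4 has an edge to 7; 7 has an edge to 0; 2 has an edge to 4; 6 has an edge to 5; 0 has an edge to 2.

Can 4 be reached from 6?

Explore from 6.
Distance 1: reach 3, 5.
The search from 6 is exhausted; no directed path reaches 4.

No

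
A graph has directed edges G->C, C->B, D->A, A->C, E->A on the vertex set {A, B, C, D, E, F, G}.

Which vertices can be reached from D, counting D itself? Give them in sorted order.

A, B, C, D

Start at D.
Its neighbours: A.
Then their neighbours: C.
Then next layer: B.
Nothing further is reachable.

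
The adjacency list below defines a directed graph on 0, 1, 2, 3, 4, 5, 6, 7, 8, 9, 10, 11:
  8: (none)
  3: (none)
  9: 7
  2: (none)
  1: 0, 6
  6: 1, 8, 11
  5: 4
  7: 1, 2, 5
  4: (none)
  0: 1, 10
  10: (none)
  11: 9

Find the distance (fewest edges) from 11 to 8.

5

Distance 0: 11.
Distance 1: 9.
Distance 2: 7.
Distance 3: 1, 2, 5.
Distance 4: 0, 4, 6.
Distance 5: 8, 10 — contains 8.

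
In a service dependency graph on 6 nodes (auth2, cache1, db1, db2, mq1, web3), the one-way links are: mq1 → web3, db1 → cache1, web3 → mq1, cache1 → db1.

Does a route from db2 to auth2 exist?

db2 has no outgoing edges, so nothing is reachable from it.

No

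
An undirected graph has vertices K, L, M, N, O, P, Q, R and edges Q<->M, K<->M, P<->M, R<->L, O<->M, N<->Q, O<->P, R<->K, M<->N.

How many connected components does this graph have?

1

From K: component {K, L, M, N, O, P, Q, R}.
That's 1 component.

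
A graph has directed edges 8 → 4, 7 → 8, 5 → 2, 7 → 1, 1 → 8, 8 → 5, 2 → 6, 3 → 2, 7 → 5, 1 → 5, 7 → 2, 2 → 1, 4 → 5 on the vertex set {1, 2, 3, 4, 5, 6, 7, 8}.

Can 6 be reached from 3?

Yes

Explore from 3.
Distance 1: reach 2.
Distance 2: reach 1, 6.
Found 6.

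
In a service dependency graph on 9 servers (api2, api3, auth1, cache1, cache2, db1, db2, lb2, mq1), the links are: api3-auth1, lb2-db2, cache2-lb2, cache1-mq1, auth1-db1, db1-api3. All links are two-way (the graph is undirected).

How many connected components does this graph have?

From api2: component {api2}.
From api3: component {api3, auth1, db1}.
From cache1: component {cache1, mq1}.
From cache2: component {cache2, db2, lb2}.
That's 4 components.

4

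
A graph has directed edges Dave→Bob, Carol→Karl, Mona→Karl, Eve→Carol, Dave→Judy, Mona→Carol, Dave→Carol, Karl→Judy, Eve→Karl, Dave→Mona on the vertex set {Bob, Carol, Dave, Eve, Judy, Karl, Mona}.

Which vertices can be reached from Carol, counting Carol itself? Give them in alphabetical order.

Start at Carol.
Its neighbours: Karl.
Then their neighbours: Judy.
Nothing further is reachable.

Carol, Judy, Karl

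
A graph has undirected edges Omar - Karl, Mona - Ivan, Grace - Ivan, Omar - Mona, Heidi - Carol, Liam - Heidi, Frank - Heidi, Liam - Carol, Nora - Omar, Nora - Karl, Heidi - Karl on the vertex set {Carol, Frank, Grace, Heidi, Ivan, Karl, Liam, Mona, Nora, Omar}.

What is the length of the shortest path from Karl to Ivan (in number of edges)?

Distance 0: Karl.
Distance 1: Heidi, Nora, Omar.
Distance 2: Carol, Frank, Liam, Mona.
Distance 3: Ivan — contains Ivan.

3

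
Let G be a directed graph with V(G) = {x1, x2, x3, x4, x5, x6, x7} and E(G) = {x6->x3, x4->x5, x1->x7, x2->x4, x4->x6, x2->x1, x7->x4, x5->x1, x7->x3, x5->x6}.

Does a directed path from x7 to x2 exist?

No

Explore from x7.
Distance 1: reach x3, x4.
Distance 2: reach x5, x6.
Distance 3: reach x1.
The search from x7 is exhausted; no directed path reaches x2.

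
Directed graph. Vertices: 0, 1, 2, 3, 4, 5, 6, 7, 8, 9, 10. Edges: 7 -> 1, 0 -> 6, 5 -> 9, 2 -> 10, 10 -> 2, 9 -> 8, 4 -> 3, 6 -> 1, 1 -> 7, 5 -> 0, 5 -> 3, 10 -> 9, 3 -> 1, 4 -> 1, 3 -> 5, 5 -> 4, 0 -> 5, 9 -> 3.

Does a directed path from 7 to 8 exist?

No

Explore from 7.
Distance 1: reach 1.
The search from 7 is exhausted; no directed path reaches 8.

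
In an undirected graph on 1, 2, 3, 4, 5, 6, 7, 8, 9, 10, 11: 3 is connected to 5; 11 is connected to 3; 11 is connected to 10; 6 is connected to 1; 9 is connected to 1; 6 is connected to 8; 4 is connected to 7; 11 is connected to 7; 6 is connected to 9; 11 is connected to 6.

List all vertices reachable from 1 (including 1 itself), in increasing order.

Start at 1.
Its neighbours: 6, 9.
Then their neighbours: 8, 11.
Then next layer: 3, 7, 10.
Then next layer: 4, 5.
Nothing further is reachable.

1, 3, 4, 5, 6, 7, 8, 9, 10, 11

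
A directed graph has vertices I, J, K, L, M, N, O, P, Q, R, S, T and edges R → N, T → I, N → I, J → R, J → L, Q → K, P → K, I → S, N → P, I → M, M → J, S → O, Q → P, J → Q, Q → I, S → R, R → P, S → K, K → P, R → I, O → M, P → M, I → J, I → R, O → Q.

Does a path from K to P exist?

Yes

Explore from K.
Distance 1: reach P.
Found P.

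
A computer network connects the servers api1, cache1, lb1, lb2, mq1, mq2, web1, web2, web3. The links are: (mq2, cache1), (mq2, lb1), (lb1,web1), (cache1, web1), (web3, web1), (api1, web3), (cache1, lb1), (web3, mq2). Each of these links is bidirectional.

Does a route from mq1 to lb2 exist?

No

mq1 has no edges, so nothing is reachable from it.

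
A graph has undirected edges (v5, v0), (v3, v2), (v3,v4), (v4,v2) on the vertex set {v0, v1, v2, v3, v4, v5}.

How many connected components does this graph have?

From v0: component {v0, v5}.
From v1: component {v1}.
From v2: component {v2, v3, v4}.
That's 3 components.

3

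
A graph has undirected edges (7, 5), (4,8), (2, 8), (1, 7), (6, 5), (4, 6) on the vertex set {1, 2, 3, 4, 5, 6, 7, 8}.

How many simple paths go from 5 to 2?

5–6–4–8–2

1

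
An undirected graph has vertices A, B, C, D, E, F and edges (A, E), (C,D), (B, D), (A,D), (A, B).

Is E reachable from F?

F has no edges, so nothing is reachable from it.

No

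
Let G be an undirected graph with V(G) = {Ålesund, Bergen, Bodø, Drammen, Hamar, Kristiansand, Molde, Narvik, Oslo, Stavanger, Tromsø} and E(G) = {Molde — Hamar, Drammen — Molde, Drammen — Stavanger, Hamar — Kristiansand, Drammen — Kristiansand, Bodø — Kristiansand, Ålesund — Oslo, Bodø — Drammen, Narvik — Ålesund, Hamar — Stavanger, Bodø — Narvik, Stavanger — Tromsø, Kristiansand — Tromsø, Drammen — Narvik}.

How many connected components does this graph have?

From Ålesund: component {Ålesund, Bodø, Drammen, Hamar, Kristiansand, Molde, Narvik, Oslo, Stavanger, Tromsø}.
From Bergen: component {Bergen}.
That's 2 components.

2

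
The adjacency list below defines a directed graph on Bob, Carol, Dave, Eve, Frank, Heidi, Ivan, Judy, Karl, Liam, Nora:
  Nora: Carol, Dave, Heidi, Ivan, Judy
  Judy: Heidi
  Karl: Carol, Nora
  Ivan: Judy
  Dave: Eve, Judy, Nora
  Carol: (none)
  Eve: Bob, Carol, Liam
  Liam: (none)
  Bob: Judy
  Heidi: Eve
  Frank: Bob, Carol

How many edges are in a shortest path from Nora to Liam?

3

Distance 0: Nora.
Distance 1: Carol, Dave, Heidi, Ivan, Judy.
Distance 2: Eve.
Distance 3: Bob, Liam — contains Liam.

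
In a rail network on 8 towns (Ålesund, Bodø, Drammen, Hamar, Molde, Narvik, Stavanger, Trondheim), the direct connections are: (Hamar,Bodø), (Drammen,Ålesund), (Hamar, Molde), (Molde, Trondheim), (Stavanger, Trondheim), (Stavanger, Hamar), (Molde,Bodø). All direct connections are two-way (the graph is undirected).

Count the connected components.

3

From Ålesund: component {Ålesund, Drammen}.
From Bodø: component {Bodø, Hamar, Molde, Stavanger, Trondheim}.
From Narvik: component {Narvik}.
That's 3 components.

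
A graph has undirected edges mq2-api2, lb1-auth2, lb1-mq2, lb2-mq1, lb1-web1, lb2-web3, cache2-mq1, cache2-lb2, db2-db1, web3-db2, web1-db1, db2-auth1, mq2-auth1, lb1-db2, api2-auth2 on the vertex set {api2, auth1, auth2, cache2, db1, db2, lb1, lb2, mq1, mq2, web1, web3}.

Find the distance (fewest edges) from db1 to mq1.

4

Distance 0: db1.
Distance 1: db2, web1.
Distance 2: auth1, lb1, web3.
Distance 3: auth2, lb2, mq2.
Distance 4: api2, cache2, mq1 — contains mq1.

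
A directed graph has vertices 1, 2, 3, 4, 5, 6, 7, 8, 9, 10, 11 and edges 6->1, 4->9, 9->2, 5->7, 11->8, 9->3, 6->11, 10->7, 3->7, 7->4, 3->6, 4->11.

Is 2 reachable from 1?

No

1 has no outgoing edges, so nothing is reachable from it.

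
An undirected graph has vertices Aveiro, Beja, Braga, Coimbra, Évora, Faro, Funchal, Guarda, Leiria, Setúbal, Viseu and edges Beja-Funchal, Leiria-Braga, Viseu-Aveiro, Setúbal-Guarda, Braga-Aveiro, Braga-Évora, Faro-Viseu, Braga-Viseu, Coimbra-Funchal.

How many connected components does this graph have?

From Aveiro: component {Aveiro, Braga, Évora, Faro, Leiria, Viseu}.
From Beja: component {Beja, Coimbra, Funchal}.
From Guarda: component {Guarda, Setúbal}.
That's 3 components.

3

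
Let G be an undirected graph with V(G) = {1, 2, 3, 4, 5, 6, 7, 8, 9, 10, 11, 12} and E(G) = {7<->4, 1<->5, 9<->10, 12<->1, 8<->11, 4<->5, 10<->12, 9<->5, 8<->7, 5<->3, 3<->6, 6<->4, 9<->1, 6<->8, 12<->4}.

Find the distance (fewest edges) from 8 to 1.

Distance 0: 8.
Distance 1: 6, 7, 11.
Distance 2: 3, 4.
Distance 3: 5, 12.
Distance 4: 1, 9, 10 — contains 1.

4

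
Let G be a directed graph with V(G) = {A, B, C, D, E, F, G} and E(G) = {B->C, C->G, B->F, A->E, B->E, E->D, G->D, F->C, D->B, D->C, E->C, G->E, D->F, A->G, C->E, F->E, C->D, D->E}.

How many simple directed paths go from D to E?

D→B→C→E
D→B→C→G→E
D→B→E
D→B→F→C→E
D→B→F→C→G→E
D→B→F→E
D→C→E
D→C→G→E
D→E
D→F→C→E
D→F→C→G→E
D→F→E

12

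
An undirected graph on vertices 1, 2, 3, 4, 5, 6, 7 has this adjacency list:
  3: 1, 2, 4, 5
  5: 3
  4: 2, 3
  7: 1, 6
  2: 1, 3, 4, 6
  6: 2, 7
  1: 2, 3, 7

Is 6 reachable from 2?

Yes

Explore from 2.
Distance 1: reach 1, 3, 4, 6.
Found 6.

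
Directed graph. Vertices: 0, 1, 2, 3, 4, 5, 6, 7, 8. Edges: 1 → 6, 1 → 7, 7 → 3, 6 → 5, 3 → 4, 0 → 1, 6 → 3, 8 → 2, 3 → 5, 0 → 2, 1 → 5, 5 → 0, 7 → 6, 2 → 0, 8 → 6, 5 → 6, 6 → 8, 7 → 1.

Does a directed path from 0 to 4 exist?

Explore from 0.
Distance 1: reach 1, 2.
Distance 2: reach 5, 6, 7.
Distance 3: reach 3, 8.
Distance 4: reach 4.
Found 4.

Yes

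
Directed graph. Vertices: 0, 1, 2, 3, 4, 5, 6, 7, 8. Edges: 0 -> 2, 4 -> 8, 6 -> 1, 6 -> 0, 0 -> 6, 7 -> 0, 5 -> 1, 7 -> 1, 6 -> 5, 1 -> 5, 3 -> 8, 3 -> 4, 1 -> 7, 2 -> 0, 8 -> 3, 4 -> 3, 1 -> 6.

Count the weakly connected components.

2

From 0: component {0, 1, 2, 5, 6, 7}.
From 3: component {3, 4, 8}.
That's 2 components.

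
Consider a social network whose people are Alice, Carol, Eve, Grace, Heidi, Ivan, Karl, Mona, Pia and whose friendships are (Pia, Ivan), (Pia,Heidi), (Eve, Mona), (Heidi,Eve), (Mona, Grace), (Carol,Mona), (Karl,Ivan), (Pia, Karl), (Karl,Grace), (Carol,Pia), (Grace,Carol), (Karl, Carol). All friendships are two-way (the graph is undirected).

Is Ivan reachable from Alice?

Alice has no edges, so nothing is reachable from it.

No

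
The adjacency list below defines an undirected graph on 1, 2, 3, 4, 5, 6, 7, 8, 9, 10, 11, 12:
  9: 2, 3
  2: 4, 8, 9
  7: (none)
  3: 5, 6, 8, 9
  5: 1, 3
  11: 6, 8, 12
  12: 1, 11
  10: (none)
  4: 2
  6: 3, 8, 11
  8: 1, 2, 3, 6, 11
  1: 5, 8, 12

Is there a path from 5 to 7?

Explore from 5.
Distance 1: reach 1, 3.
Distance 2: reach 6, 8, 9, 12.
Distance 3: reach 2, 11.
Distance 4: reach 4.
The search is exhausted without reaching 7; it lies in a different component.

No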